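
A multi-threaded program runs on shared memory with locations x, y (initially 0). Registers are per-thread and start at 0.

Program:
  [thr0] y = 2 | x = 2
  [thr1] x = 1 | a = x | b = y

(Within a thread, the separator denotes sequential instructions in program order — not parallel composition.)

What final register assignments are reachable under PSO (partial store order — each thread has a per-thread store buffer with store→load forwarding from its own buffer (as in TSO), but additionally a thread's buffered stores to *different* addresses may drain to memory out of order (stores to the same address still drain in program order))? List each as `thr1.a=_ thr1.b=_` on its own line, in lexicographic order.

outcome vector order: (thr1.a,thr1.b)
|PSO outcomes| = 4

thr1.a=1 thr1.b=0
thr1.a=1 thr1.b=2
thr1.a=2 thr1.b=0
thr1.a=2 thr1.b=2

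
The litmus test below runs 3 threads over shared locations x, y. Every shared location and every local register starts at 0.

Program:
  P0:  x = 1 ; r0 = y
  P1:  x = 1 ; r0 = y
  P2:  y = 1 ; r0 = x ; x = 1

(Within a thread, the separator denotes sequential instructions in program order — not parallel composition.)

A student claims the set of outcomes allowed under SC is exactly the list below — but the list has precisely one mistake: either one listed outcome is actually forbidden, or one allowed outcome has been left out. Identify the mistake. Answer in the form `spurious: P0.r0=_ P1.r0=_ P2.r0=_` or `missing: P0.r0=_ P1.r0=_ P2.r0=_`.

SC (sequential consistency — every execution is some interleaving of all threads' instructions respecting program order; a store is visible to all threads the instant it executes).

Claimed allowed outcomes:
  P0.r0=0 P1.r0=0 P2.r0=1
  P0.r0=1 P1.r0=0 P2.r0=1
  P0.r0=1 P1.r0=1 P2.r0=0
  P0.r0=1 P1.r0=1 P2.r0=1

missing: P0.r0=0 P1.r0=1 P2.r0=1

outcome vector order: (P0.r0,P1.r0,P2.r0)
[SC] allowed = {<0 0 1> <0 1 1> <1 0 1> <1 1 0> <1 1 1>}
SC∖claimed = {<0 1 1>}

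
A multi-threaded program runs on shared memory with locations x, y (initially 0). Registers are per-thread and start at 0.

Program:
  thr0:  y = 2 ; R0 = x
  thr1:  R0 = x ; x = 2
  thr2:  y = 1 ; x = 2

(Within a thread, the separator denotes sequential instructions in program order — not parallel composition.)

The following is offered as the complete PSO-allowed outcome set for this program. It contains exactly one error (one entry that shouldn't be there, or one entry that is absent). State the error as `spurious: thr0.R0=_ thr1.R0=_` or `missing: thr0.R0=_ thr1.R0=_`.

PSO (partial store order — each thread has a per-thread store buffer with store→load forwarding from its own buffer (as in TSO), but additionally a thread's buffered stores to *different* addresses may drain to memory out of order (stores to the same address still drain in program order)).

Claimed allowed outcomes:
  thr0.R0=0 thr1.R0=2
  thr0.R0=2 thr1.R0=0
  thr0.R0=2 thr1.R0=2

missing: thr0.R0=0 thr1.R0=0

outcome vector order: (thr0.R0,thr1.R0)
PSO (4): <0 0> <0 2> <2 0> <2 2>
PSO∖claimed = {<0 0>}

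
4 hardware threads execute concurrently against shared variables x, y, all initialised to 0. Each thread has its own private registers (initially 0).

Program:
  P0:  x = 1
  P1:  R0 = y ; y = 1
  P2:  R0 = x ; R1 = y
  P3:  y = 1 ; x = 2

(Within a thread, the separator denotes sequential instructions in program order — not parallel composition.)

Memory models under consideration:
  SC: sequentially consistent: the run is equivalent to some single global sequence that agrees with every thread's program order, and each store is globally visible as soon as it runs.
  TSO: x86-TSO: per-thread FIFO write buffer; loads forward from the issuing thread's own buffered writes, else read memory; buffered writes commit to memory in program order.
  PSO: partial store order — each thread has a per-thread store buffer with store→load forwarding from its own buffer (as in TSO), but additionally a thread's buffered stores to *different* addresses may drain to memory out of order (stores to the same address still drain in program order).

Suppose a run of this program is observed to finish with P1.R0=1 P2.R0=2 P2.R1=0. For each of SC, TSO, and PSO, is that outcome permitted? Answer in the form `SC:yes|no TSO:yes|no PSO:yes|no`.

outcome vector order: (P1.R0,P2.R0,P2.R1)
SC: 10 outcomes — {000, 001, 010, 011, 021, 100, 101, 110, 111, 121}
TSO: 10 outcomes — {000, 001, 010, 011, 021, 100, 101, 110, 111, 121}
PSO: 12 outcomes — {000, 001, 010, 011, 020, 021, 100, 101, 110, 111, 120, 121}
target 120 ∈ {PSO}

SC:no TSO:no PSO:yes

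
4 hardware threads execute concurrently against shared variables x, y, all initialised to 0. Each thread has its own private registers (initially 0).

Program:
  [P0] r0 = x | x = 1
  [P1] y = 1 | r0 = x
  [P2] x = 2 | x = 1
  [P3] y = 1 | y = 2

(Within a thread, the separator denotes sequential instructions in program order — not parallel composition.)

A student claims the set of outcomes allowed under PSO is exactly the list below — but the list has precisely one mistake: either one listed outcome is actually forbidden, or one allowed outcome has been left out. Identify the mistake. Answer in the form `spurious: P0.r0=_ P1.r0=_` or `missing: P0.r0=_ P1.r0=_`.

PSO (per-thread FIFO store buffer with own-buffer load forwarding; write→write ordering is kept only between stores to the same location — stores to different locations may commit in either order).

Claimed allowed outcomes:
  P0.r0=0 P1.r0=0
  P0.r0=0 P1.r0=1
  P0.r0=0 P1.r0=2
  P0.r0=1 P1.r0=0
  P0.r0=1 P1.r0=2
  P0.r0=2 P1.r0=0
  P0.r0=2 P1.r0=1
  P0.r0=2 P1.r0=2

outcome vector order: (P0.r0,P1.r0)
[PSO] allowed = {0/0 0/1 0/2 1/0 1/1 1/2 2/0 2/1 2/2}
PSO∖claimed = {1/1}

missing: P0.r0=1 P1.r0=1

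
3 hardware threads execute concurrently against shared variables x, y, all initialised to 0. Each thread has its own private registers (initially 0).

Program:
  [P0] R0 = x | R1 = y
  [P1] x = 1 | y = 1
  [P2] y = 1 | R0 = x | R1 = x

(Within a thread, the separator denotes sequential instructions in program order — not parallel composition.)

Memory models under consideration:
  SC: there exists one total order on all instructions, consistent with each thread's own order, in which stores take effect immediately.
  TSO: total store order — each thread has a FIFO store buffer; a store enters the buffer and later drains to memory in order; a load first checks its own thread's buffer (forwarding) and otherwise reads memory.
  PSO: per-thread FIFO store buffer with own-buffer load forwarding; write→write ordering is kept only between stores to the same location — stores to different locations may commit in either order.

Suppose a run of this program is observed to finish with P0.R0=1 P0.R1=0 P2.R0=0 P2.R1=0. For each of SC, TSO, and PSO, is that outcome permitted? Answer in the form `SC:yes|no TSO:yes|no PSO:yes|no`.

SC:no TSO:yes PSO:yes

outcome vector order: (P0.R0,P0.R1,P2.R0,P2.R1)
SC: 10 outcomes — {<0 0 0 0>; <0 0 0 1>; <0 0 1 1>; <0 1 0 0>; <0 1 0 1>; <0 1 1 1>; <1 0 1 1>; <1 1 0 0>; <1 1 0 1>; <1 1 1 1>}
TSO: 12 outcomes — {<0 0 0 0>; <0 0 0 1>; <0 0 1 1>; <0 1 0 0>; <0 1 0 1>; <0 1 1 1>; <1 0 0 0>; <1 0 0 1>; <1 0 1 1>; <1 1 0 0>; <1 1 0 1>; <1 1 1 1>}
PSO: 12 outcomes — {<0 0 0 0>; <0 0 0 1>; <0 0 1 1>; <0 1 0 0>; <0 1 0 1>; <0 1 1 1>; <1 0 0 0>; <1 0 0 1>; <1 0 1 1>; <1 1 0 0>; <1 1 0 1>; <1 1 1 1>}
target <1 0 0 0> ∈ {TSO,PSO}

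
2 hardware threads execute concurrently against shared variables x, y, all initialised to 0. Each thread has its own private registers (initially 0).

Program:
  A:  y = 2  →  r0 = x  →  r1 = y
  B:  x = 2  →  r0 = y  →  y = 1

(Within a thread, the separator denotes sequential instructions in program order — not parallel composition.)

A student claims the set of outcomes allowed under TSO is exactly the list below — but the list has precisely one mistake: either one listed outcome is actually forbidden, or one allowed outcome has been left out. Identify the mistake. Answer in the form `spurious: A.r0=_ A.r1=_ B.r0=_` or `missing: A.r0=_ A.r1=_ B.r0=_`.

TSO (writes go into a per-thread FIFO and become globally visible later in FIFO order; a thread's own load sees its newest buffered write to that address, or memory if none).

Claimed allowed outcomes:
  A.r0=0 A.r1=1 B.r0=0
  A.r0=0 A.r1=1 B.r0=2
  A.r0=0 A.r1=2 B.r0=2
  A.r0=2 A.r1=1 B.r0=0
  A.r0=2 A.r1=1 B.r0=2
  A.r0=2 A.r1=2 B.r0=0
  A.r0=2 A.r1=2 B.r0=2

missing: A.r0=0 A.r1=2 B.r0=0

outcome vector order: (A.r0,A.r1,B.r0)
TSO: 8 outcomes — {<0 1 0> <0 1 2> <0 2 0> <0 2 2> <2 1 0> <2 1 2> <2 2 0> <2 2 2>}
TSO∖claimed = {<0 2 0>}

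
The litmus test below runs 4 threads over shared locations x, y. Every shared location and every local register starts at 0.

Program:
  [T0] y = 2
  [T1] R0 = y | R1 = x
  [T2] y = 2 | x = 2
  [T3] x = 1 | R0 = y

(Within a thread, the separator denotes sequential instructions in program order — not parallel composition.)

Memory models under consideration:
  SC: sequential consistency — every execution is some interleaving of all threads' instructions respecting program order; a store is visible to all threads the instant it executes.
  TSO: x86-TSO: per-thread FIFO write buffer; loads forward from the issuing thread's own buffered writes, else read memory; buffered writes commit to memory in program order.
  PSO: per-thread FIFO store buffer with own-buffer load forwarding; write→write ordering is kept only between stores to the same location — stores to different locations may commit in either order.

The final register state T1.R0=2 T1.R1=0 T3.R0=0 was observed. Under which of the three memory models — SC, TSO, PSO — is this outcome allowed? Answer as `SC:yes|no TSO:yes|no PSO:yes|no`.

SC:no TSO:yes PSO:yes

outcome vector order: (T1.R0,T1.R1,T3.R0)
under SC → <0 0 0>; <0 0 2>; <0 1 0>; <0 1 2>; <0 2 0>; <0 2 2>; <2 0 2>; <2 1 0>; <2 1 2>; <2 2 0>; <2 2 2>
under TSO → <0 0 0>; <0 0 2>; <0 1 0>; <0 1 2>; <0 2 0>; <0 2 2>; <2 0 0>; <2 0 2>; <2 1 0>; <2 1 2>; <2 2 0>; <2 2 2>
under PSO → <0 0 0>; <0 0 2>; <0 1 0>; <0 1 2>; <0 2 0>; <0 2 2>; <2 0 0>; <2 0 2>; <2 1 0>; <2 1 2>; <2 2 0>; <2 2 2>
target <2 0 0> ∈ {TSO,PSO}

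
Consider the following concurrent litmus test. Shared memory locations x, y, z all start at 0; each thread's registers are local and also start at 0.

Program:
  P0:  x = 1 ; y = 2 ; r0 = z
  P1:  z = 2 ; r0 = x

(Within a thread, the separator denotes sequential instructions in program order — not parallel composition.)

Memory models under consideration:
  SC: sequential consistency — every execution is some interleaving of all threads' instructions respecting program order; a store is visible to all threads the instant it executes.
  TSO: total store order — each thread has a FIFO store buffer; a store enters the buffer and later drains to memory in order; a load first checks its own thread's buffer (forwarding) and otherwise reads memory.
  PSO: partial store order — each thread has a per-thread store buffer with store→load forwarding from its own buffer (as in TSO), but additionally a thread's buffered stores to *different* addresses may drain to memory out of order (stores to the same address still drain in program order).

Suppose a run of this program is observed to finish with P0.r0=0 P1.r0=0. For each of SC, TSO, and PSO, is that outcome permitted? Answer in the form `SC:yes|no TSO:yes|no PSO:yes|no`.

outcome vector order: (P0.r0,P1.r0)
SC: 3 outcomes — {01; 20; 21}
TSO: 4 outcomes — {00; 01; 20; 21}
PSO: 4 outcomes — {00; 01; 20; 21}
target 00 ∈ {TSO,PSO}

SC:no TSO:yes PSO:yes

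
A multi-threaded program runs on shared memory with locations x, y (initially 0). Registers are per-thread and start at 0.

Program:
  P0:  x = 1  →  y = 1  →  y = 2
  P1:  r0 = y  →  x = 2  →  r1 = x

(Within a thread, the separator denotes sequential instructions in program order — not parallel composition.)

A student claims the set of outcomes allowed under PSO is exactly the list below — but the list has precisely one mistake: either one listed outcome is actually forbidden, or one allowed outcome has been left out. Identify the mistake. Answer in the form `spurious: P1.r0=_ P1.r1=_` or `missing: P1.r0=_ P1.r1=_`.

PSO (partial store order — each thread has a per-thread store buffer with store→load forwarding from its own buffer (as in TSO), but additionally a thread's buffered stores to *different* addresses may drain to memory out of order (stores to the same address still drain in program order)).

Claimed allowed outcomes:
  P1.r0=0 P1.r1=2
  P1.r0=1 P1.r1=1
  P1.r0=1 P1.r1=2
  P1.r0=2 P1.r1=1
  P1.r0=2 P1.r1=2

missing: P1.r0=0 P1.r1=1

outcome vector order: (P1.r0,P1.r1)
PSO: 6 outcomes — {0/1, 0/2, 1/1, 1/2, 2/1, 2/2}
PSO∖claimed = {0/1}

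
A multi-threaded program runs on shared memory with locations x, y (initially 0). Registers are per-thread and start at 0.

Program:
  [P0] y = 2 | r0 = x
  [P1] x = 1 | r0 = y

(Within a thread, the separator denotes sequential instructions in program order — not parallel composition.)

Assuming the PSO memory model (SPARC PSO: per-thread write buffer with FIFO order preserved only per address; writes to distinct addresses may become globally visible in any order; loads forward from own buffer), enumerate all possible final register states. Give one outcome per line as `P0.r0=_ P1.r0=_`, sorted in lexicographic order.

P0.r0=0 P1.r0=0
P0.r0=0 P1.r0=2
P0.r0=1 P1.r0=0
P0.r0=1 P1.r0=2

outcome vector order: (P0.r0,P1.r0)
|PSO outcomes| = 4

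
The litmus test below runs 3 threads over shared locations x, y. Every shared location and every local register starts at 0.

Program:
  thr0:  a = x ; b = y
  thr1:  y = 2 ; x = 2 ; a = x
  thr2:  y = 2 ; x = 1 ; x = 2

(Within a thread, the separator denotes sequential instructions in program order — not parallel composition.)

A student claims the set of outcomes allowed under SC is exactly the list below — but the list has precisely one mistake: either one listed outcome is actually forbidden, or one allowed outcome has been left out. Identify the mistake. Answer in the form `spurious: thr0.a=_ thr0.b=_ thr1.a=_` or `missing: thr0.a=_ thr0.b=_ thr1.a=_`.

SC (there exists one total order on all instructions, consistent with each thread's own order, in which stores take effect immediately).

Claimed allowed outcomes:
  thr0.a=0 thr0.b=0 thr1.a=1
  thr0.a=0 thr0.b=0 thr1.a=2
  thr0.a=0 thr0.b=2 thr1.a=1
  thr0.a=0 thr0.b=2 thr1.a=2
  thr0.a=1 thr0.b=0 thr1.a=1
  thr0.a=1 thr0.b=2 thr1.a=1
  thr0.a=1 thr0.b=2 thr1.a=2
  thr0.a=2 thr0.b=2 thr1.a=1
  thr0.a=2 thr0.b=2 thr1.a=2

spurious: thr0.a=1 thr0.b=0 thr1.a=1

outcome vector order: (thr0.a,thr0.b,thr1.a)
under SC → <0 0 1>, <0 0 2>, <0 2 1>, <0 2 2>, <1 2 1>, <1 2 2>, <2 2 1>, <2 2 2>
claimed∖SC = {<1 0 1>}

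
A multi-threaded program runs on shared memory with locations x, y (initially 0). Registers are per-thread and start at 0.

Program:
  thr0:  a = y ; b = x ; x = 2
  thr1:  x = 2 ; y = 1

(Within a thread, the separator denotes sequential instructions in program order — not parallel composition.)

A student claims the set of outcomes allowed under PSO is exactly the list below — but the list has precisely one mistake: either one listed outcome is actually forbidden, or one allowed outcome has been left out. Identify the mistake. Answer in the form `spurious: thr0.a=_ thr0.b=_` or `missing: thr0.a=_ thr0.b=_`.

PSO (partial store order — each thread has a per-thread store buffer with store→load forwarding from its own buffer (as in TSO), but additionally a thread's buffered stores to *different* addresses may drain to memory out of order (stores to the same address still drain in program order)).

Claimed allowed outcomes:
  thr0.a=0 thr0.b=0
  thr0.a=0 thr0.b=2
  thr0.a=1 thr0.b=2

outcome vector order: (thr0.a,thr0.b)
[PSO] allowed = {(0,0); (0,2); (1,0); (1,2)}
PSO∖claimed = {(1,0)}

missing: thr0.a=1 thr0.b=0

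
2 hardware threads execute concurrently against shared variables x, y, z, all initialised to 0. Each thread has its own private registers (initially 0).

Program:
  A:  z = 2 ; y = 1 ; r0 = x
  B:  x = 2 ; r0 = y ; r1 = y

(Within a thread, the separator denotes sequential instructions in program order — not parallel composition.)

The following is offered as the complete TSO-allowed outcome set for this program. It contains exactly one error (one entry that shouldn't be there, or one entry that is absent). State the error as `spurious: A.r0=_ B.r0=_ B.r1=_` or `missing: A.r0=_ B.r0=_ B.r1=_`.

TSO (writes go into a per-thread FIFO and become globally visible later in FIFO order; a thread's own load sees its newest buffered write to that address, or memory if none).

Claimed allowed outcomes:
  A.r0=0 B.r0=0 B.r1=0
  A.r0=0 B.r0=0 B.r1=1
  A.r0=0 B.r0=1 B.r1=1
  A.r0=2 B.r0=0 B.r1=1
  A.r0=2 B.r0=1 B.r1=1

missing: A.r0=2 B.r0=0 B.r1=0

outcome vector order: (A.r0,B.r0,B.r1)
[TSO] allowed = {(0,0,0), (0,0,1), (0,1,1), (2,0,0), (2,0,1), (2,1,1)}
TSO∖claimed = {(2,0,0)}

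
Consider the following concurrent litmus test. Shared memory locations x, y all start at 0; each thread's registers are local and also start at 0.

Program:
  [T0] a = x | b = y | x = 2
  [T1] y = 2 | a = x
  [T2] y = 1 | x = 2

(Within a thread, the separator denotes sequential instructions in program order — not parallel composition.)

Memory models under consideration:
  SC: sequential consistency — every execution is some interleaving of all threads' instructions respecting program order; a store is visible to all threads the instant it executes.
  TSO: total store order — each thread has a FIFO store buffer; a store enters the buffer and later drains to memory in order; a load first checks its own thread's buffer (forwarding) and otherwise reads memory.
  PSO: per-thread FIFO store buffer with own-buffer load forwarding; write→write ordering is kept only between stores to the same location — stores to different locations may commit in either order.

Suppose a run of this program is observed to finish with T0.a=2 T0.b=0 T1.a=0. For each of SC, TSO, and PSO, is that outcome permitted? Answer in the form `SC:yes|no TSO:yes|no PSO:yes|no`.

outcome vector order: (T0.a,T0.b,T1.a)
SC (10): (0,0,0), (0,0,2), (0,1,0), (0,1,2), (0,2,0), (0,2,2), (2,1,0), (2,1,2), (2,2,0), (2,2,2)
TSO (10): (0,0,0), (0,0,2), (0,1,0), (0,1,2), (0,2,0), (0,2,2), (2,1,0), (2,1,2), (2,2,0), (2,2,2)
PSO (12): (0,0,0), (0,0,2), (0,1,0), (0,1,2), (0,2,0), (0,2,2), (2,0,0), (2,0,2), (2,1,0), (2,1,2), (2,2,0), (2,2,2)
target (2,0,0) ∈ {PSO}

SC:no TSO:no PSO:yes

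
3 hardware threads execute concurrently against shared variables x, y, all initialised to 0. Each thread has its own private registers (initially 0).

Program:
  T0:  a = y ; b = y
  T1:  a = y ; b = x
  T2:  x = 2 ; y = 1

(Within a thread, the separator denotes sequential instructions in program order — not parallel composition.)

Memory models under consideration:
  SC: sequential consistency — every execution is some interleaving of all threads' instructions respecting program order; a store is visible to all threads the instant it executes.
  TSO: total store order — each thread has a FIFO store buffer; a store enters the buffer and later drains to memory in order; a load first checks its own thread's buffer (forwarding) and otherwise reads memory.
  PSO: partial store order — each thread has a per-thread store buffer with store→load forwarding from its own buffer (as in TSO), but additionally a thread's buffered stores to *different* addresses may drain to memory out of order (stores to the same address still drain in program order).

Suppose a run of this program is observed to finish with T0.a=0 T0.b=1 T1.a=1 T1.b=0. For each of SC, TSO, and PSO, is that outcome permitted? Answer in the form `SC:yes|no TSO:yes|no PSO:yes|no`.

SC:no TSO:no PSO:yes

outcome vector order: (T0.a,T0.b,T1.a,T1.b)
[SC] allowed = {(0,0,0,0), (0,0,0,2), (0,0,1,2), (0,1,0,0), (0,1,0,2), (0,1,1,2), (1,1,0,0), (1,1,0,2), (1,1,1,2)}
[TSO] allowed = {(0,0,0,0), (0,0,0,2), (0,0,1,2), (0,1,0,0), (0,1,0,2), (0,1,1,2), (1,1,0,0), (1,1,0,2), (1,1,1,2)}
[PSO] allowed = {(0,0,0,0), (0,0,0,2), (0,0,1,0), (0,0,1,2), (0,1,0,0), (0,1,0,2), (0,1,1,0), (0,1,1,2), (1,1,0,0), (1,1,0,2), (1,1,1,0), (1,1,1,2)}
target (0,1,1,0) ∈ {PSO}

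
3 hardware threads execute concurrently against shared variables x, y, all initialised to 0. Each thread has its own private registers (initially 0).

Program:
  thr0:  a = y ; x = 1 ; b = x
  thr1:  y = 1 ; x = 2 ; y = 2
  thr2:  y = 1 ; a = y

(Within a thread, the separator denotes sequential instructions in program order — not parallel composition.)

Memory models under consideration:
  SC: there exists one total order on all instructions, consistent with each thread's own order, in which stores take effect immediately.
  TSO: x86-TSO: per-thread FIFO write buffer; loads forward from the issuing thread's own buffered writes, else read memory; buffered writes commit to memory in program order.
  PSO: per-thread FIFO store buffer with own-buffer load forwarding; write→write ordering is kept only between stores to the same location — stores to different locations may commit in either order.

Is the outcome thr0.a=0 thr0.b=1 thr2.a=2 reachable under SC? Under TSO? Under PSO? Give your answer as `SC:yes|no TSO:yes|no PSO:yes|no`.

outcome vector order: (thr0.a,thr0.b,thr2.a)
[SC] allowed = {011; 012; 021; 022; 111; 112; 121; 122; 211; 212}
[TSO] allowed = {011; 012; 021; 022; 111; 112; 121; 122; 211; 212}
[PSO] allowed = {011; 012; 021; 022; 111; 112; 121; 122; 211; 212; 221; 222}
target 012 ∈ {SC,TSO,PSO}

SC:yes TSO:yes PSO:yes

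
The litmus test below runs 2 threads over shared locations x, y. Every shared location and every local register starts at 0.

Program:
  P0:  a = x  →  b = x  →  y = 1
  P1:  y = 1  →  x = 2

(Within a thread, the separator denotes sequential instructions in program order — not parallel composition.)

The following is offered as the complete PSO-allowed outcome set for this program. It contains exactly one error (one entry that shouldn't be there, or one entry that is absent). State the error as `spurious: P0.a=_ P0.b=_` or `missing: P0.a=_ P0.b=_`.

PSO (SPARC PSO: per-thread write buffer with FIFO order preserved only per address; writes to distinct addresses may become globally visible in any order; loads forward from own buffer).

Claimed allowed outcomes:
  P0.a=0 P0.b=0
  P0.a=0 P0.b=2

outcome vector order: (P0.a,P0.b)
under PSO → (0,0), (0,2), (2,2)
PSO∖claimed = {(2,2)}

missing: P0.a=2 P0.b=2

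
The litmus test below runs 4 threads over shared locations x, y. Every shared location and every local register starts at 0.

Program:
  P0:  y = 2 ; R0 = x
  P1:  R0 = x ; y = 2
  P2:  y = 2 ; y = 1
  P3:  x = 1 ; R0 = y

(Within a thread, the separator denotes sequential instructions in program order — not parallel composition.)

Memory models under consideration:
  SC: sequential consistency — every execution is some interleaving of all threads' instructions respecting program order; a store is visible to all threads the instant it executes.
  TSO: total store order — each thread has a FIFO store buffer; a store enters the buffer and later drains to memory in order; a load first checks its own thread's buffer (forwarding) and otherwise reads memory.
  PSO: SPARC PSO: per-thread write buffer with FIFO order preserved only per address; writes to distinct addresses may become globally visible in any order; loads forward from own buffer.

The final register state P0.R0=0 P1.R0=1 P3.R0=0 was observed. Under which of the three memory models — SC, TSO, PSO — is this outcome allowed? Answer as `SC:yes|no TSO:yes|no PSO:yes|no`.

outcome vector order: (P0.R0,P1.R0,P3.R0)
under SC → 001 002 011 012 100 101 102 110 111 112
under TSO → 000 001 002 010 011 012 100 101 102 110 111 112
under PSO → 000 001 002 010 011 012 100 101 102 110 111 112
target 010 ∈ {TSO,PSO}

SC:no TSO:yes PSO:yes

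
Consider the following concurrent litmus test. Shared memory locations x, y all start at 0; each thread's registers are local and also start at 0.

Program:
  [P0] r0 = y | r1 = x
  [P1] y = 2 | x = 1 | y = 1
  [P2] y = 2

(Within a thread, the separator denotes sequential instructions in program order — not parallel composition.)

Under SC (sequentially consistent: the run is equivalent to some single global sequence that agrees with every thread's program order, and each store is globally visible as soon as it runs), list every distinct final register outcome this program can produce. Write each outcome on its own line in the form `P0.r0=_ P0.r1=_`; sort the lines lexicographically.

P0.r0=0 P0.r1=0
P0.r0=0 P0.r1=1
P0.r0=1 P0.r1=1
P0.r0=2 P0.r1=0
P0.r0=2 P0.r1=1

outcome vector order: (P0.r0,P0.r1)
|SC outcomes| = 5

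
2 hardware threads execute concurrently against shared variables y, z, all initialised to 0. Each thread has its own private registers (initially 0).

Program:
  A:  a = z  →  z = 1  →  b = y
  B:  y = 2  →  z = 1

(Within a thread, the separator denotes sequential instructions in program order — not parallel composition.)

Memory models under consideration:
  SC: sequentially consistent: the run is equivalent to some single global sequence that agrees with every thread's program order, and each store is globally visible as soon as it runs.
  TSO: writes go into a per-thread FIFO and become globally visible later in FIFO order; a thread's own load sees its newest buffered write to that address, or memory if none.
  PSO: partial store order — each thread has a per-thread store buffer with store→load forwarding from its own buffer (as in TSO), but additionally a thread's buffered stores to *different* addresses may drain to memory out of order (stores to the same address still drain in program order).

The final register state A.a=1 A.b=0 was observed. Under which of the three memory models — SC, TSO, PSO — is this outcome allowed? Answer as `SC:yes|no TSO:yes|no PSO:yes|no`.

SC:no TSO:no PSO:yes

outcome vector order: (A.a,A.b)
SC (3): <0 0> <0 2> <1 2>
TSO (3): <0 0> <0 2> <1 2>
PSO (4): <0 0> <0 2> <1 0> <1 2>
target <1 0> ∈ {PSO}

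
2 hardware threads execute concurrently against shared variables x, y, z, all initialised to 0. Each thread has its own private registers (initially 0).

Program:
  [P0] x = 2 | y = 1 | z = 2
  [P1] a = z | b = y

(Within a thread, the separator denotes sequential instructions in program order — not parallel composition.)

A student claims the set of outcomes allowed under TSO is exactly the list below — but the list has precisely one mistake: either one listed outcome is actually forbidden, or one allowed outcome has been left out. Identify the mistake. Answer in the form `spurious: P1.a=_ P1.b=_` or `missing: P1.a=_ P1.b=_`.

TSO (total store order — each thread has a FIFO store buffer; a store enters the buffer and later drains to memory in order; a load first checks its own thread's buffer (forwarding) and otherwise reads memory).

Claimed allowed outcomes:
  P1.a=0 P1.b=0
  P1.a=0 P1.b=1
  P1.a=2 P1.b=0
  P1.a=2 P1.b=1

spurious: P1.a=2 P1.b=0

outcome vector order: (P1.a,P1.b)
TSO: 3 outcomes — {<0 0>; <0 1>; <2 1>}
claimed∖TSO = {<2 0>}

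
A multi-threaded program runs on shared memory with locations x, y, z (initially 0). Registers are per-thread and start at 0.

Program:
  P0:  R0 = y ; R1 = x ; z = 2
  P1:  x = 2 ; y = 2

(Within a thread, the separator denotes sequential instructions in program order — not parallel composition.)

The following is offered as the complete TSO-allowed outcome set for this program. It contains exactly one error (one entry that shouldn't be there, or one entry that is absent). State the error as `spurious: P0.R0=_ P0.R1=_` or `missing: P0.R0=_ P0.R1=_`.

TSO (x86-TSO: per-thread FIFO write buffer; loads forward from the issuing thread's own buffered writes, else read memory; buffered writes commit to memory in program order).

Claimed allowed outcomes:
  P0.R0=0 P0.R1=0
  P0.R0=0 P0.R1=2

missing: P0.R0=2 P0.R1=2

outcome vector order: (P0.R0,P0.R1)
TSO: 3 outcomes — {<0 0> <0 2> <2 2>}
TSO∖claimed = {<2 2>}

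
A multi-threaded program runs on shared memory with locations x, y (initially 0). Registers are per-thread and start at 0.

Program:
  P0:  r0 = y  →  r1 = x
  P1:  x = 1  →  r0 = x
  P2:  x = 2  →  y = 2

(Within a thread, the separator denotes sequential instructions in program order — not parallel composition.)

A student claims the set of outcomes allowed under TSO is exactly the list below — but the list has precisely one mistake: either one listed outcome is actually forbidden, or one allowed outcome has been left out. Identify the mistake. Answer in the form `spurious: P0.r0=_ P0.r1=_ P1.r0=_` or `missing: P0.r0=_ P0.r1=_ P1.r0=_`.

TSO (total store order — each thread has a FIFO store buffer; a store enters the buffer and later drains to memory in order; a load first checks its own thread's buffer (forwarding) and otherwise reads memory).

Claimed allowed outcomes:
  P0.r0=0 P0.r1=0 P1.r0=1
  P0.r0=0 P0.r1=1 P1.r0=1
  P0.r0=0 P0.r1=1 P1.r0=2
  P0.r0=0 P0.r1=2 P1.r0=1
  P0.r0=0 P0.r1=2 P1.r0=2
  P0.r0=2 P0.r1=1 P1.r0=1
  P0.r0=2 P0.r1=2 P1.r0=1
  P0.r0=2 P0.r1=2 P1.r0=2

outcome vector order: (P0.r0,P0.r1,P1.r0)
TSO (9): 0/0/1, 0/0/2, 0/1/1, 0/1/2, 0/2/1, 0/2/2, 2/1/1, 2/2/1, 2/2/2
TSO∖claimed = {0/0/2}

missing: P0.r0=0 P0.r1=0 P1.r0=2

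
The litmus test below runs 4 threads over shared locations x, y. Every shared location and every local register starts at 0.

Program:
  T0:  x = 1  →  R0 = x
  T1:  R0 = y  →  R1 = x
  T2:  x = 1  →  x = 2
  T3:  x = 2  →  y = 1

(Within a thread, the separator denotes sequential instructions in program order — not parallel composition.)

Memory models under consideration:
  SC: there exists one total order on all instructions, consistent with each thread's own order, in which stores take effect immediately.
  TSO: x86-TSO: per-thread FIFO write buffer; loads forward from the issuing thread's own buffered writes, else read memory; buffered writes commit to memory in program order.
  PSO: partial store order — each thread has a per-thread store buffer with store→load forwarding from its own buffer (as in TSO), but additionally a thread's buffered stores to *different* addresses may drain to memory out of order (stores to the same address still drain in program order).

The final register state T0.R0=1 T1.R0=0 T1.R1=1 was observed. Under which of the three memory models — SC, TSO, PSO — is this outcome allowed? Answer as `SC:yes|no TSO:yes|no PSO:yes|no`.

outcome vector order: (T0.R0,T1.R0,T1.R1)
SC: 10 outcomes — {1/0/0, 1/0/1, 1/0/2, 1/1/1, 1/1/2, 2/0/0, 2/0/1, 2/0/2, 2/1/1, 2/1/2}
TSO: 10 outcomes — {1/0/0, 1/0/1, 1/0/2, 1/1/1, 1/1/2, 2/0/0, 2/0/1, 2/0/2, 2/1/1, 2/1/2}
PSO: 12 outcomes — {1/0/0, 1/0/1, 1/0/2, 1/1/0, 1/1/1, 1/1/2, 2/0/0, 2/0/1, 2/0/2, 2/1/0, 2/1/1, 2/1/2}
target 1/0/1 ∈ {SC,TSO,PSO}

SC:yes TSO:yes PSO:yes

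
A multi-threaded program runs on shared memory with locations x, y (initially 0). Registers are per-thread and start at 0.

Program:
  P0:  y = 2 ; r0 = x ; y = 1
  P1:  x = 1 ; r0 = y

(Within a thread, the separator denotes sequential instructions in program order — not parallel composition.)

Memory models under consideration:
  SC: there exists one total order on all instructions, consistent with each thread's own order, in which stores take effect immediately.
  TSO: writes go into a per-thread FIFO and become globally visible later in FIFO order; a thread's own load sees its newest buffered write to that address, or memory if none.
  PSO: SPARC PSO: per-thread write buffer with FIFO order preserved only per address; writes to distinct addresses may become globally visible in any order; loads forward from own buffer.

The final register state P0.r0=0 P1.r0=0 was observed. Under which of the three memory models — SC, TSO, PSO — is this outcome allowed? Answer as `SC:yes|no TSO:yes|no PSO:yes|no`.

outcome vector order: (P0.r0,P1.r0)
[SC] allowed = {(0,1); (0,2); (1,0); (1,1); (1,2)}
[TSO] allowed = {(0,0); (0,1); (0,2); (1,0); (1,1); (1,2)}
[PSO] allowed = {(0,0); (0,1); (0,2); (1,0); (1,1); (1,2)}
target (0,0) ∈ {TSO,PSO}

SC:no TSO:yes PSO:yes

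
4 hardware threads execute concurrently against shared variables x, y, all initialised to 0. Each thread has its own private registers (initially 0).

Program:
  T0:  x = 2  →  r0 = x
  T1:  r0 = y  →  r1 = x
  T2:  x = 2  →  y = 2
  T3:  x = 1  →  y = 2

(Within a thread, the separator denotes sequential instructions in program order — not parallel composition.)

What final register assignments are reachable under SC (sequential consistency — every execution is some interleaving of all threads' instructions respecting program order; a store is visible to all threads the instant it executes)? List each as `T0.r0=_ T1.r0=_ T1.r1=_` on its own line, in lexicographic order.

outcome vector order: (T0.r0,T1.r0,T1.r1)
|SC outcomes| = 10

T0.r0=1 T1.r0=0 T1.r1=0
T0.r0=1 T1.r0=0 T1.r1=1
T0.r0=1 T1.r0=0 T1.r1=2
T0.r0=1 T1.r0=2 T1.r1=1
T0.r0=1 T1.r0=2 T1.r1=2
T0.r0=2 T1.r0=0 T1.r1=0
T0.r0=2 T1.r0=0 T1.r1=1
T0.r0=2 T1.r0=0 T1.r1=2
T0.r0=2 T1.r0=2 T1.r1=1
T0.r0=2 T1.r0=2 T1.r1=2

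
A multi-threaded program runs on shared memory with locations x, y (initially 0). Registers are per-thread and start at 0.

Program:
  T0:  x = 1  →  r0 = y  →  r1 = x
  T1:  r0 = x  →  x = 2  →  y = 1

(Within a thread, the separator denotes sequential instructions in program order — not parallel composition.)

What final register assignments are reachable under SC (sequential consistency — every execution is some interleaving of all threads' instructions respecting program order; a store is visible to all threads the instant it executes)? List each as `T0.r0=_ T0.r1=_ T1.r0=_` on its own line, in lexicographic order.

outcome vector order: (T0.r0,T0.r1,T1.r0)
|SC outcomes| = 7

T0.r0=0 T0.r1=1 T1.r0=0
T0.r0=0 T0.r1=1 T1.r0=1
T0.r0=0 T0.r1=2 T1.r0=0
T0.r0=0 T0.r1=2 T1.r0=1
T0.r0=1 T0.r1=1 T1.r0=0
T0.r0=1 T0.r1=2 T1.r0=0
T0.r0=1 T0.r1=2 T1.r0=1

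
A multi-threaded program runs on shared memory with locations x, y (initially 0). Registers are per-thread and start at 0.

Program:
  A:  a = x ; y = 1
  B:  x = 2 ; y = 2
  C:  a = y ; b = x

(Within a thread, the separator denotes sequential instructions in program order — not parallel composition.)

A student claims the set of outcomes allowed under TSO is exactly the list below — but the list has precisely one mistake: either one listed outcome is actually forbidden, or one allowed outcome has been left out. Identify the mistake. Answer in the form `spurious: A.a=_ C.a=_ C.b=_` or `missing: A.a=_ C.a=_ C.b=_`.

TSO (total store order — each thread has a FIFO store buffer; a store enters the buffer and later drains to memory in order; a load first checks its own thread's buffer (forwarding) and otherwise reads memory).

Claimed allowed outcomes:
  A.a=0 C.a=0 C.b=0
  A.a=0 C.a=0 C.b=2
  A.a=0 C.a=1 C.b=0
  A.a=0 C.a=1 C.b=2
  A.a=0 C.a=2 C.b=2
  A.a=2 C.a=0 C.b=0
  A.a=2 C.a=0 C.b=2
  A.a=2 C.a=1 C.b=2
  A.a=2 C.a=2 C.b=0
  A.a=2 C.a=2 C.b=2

spurious: A.a=2 C.a=2 C.b=0

outcome vector order: (A.a,C.a,C.b)
[TSO] allowed = {(0,0,0), (0,0,2), (0,1,0), (0,1,2), (0,2,2), (2,0,0), (2,0,2), (2,1,2), (2,2,2)}
claimed∖TSO = {(2,2,0)}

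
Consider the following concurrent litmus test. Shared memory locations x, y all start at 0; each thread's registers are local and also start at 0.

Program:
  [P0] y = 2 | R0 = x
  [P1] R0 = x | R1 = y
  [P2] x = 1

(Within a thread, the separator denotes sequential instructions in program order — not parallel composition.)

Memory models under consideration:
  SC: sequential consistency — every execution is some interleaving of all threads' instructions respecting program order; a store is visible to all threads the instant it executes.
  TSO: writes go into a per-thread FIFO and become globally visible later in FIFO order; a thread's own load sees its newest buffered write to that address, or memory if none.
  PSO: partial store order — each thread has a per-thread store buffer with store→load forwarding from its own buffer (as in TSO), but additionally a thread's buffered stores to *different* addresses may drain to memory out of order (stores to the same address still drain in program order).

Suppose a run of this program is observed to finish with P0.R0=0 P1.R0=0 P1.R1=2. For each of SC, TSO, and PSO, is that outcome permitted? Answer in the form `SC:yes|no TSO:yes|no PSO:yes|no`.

outcome vector order: (P0.R0,P1.R0,P1.R1)
[SC] allowed = {000, 002, 012, 100, 102, 110, 112}
[TSO] allowed = {000, 002, 010, 012, 100, 102, 110, 112}
[PSO] allowed = {000, 002, 010, 012, 100, 102, 110, 112}
target 002 ∈ {SC,TSO,PSO}

SC:yes TSO:yes PSO:yes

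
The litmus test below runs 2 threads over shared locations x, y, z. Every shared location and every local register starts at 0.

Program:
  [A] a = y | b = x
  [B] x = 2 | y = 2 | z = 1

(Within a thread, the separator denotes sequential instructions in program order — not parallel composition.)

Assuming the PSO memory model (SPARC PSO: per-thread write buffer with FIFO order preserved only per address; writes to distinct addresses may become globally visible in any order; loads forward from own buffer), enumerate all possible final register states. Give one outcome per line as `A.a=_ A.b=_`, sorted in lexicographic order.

outcome vector order: (A.a,A.b)
|PSO outcomes| = 4

A.a=0 A.b=0
A.a=0 A.b=2
A.a=2 A.b=0
A.a=2 A.b=2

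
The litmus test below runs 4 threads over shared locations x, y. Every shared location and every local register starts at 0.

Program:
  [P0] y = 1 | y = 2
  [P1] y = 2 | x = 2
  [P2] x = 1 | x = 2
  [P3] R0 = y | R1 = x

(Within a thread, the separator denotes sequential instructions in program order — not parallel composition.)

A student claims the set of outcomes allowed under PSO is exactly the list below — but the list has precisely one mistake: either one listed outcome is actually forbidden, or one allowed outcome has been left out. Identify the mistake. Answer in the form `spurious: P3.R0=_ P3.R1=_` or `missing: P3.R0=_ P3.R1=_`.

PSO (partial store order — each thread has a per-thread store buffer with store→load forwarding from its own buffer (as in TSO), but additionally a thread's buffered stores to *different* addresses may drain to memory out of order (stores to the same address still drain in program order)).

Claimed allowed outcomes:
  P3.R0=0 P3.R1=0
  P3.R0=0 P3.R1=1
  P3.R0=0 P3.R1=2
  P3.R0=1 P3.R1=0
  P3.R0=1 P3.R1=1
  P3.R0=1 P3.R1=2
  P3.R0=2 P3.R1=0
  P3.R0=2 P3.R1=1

missing: P3.R0=2 P3.R1=2

outcome vector order: (P3.R0,P3.R1)
under PSO → 00; 01; 02; 10; 11; 12; 20; 21; 22
PSO∖claimed = {22}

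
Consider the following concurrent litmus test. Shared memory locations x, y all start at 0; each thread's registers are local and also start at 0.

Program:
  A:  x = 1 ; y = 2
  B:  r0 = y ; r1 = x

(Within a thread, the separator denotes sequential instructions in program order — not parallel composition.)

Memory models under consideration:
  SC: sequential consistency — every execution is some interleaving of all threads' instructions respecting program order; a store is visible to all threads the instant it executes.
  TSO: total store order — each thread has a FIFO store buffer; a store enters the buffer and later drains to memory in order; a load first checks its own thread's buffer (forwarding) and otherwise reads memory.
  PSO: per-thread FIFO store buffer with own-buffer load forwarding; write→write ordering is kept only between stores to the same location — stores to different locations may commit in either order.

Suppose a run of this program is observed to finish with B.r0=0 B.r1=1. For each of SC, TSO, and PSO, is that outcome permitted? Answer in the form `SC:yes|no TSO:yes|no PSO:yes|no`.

outcome vector order: (B.r0,B.r1)
under SC → (0,0); (0,1); (2,1)
under TSO → (0,0); (0,1); (2,1)
under PSO → (0,0); (0,1); (2,0); (2,1)
target (0,1) ∈ {SC,TSO,PSO}

SC:yes TSO:yes PSO:yes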